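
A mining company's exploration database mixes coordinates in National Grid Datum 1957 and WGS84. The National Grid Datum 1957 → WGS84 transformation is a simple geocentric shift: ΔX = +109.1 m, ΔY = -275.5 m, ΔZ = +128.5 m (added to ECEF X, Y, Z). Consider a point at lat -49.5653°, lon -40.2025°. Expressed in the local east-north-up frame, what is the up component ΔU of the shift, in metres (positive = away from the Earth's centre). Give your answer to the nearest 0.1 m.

The local up (radial) axis is (cos φ cos λ, cos φ sin λ, sin φ), giving ΔU = 54.044 + 115.339 − 97.807 = 71.58 m.

ΔU = 71.6 m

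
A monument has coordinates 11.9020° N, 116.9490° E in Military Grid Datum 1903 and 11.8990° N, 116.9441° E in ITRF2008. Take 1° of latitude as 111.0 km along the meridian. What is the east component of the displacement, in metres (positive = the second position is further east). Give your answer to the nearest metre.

ΔE = -532 m

Δφ = 11.8990° − 11.9020° = -0.0030°; Δλ = 116.9441° − 116.9490° = -0.0049°.
ΔN = Δφ × 111000 = -333.0 m; ΔE = Δλ × 111000 × cos(11.9020°) = -0.0049 × 111000 × 0.978502 = -532.2 m.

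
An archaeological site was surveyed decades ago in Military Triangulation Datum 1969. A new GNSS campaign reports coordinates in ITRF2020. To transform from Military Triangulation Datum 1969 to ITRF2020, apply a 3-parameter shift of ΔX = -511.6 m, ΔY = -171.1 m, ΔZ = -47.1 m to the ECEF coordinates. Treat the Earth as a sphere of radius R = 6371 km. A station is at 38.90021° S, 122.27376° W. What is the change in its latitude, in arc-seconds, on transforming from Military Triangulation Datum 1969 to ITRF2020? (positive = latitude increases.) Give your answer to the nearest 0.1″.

Δφ = 7.3″

sin φ = -0.627966, cos φ = 0.778241, sin λ = -0.845506, cos λ = -0.533965.
North component: ΔN = −sin φ cos λ·ΔX − sin φ sin λ·ΔY + cos φ·ΔZ = −(-0.627966)(-0.533965)(-511.6) − (-0.627966)(-0.845506)(-171.1) + (0.778241)(-47.1) = 225.74 m.
1° of latitude spans πR/180 = 111195 m, so Δφ = 225.74 / 111195 × 3600 = 7.308″.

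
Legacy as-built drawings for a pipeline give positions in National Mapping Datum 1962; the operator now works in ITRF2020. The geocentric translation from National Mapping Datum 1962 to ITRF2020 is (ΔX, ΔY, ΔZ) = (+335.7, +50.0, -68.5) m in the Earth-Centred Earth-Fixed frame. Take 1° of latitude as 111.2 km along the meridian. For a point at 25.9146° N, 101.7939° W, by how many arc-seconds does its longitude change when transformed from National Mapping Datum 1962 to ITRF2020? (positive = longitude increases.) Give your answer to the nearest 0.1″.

sin φ = 0.437031, cos φ = 0.899446, sin λ = -0.978889, cos λ = -0.204392.
East component: ΔE = −sin λ·ΔX + cos λ·ΔY = −(-0.978889)(335.7) + (-0.204392)(50.0) = 318.39 m.
1° of latitude spans 111200 m; at latitude φ, 1° of longitude spans that × cos φ = 100018.4 m, so Δλ = 318.39 / 100018.4 × 3600 = 11.460″.

Δλ = 11.5″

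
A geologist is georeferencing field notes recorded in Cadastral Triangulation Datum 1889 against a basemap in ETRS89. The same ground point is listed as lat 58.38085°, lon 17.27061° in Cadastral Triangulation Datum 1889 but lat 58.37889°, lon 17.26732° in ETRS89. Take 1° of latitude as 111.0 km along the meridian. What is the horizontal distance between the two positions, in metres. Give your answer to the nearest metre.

290 m

Δφ = 58.37889° − 58.38085° = -0.00196°; Δλ = 17.26732° − 17.27061° = -0.00329°.
ΔN = Δφ × 111000 = -217.6 m; ΔE = Δλ × 111000 × cos(58.38085°) = -0.00329 × 111000 × 0.524271 = -191.5 m.
Distance = √(ΔE² + ΔN²) = √((-191.5)² + (-217.6)²) = 289.8 m.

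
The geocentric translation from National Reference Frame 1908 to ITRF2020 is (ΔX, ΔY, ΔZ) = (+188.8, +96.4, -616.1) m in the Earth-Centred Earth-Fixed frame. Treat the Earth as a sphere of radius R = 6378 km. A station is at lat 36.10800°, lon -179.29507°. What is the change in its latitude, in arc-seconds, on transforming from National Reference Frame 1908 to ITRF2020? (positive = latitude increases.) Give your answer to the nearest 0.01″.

sin φ = 0.589309, cos φ = 0.807908, sin λ = -0.012303, cos λ = -0.999924.
North component: ΔN = −sin φ cos λ·ΔX − sin φ sin λ·ΔY + cos φ·ΔZ = −(0.589309)(-0.999924)(188.8) − (0.589309)(-0.012303)(96.4) + (0.807908)(-616.1) = -385.80 m.
1° of latitude spans πR/180 = 111317 m, so Δφ = -385.80 / 111317 × 3600 = -12.477″.

Δφ = -12.48″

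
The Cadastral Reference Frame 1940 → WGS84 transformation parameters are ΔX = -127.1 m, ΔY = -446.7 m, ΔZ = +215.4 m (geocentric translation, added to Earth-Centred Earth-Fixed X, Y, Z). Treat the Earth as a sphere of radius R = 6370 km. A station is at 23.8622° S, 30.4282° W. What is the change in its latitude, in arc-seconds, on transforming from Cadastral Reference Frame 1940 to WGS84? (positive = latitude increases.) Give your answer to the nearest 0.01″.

sin φ = -0.404538, cos φ = 0.914521, sin λ = -0.506458, cos λ = 0.862265.
North component: ΔN = −sin φ cos λ·ΔX − sin φ sin λ·ΔY + cos φ·ΔZ = −(-0.404538)(0.862265)(-127.1) − (-0.404538)(-0.506458)(-446.7) + (0.914521)(215.4) = 244.17 m.
1° of latitude spans πR/180 = 111177 m, so Δφ = 244.17 / 111177 × 3600 = 7.907″.

Δφ = 7.91″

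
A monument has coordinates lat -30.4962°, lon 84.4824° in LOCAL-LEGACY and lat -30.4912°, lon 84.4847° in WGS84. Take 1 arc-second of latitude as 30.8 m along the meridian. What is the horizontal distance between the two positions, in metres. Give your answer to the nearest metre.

596 m

Δφ = -30.4912° − -30.4962° = +0.0050°; Δλ = 84.4847° − 84.4824° = +0.0023°.
1° of latitude = 3600 × 30.80 = 110880 m.
ΔN = Δφ × 110880 = 554.4 m; ΔE = Δλ × 110880 × cos(-30.4962°) = +0.0023 × 110880 × 0.861663 = 219.7 m.
Distance = √(ΔE² + ΔN²) = √(219.7² + 554.4²) = 596.4 m.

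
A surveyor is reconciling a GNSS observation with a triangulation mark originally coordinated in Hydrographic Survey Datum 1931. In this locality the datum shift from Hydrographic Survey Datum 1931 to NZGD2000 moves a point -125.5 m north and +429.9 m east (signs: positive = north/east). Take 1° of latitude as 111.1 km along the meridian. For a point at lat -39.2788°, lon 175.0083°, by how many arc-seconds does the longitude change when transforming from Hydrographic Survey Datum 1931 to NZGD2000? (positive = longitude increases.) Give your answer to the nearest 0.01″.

Δλ = 18.00″

At latitude -39.2788°, cos φ = 0.774075.
1° of longitude at this latitude = 111.1 × cos φ = 86.00 km, so Δλ = 429.9 / 85999.7 = 0.0049989° = 17.996″.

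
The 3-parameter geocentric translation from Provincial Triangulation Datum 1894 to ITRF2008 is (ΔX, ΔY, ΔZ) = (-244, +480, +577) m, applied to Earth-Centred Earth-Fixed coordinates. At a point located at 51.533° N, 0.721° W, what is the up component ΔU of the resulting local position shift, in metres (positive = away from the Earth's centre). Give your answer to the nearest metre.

ΔU = 296 m

At φ = 51.533°, λ = -0.721°: sin φ = 0.782967, cos φ = 0.622064, sin λ = -0.012583, cos λ = 0.999921.
ΔU = cos φ cos λ·ΔX + cos φ sin λ·ΔY + sin φ·ΔZ = (0.622064)(0.999921)(-244) + (0.622064)(-0.012583)(480) + (0.782967)(577) = 296.24 m.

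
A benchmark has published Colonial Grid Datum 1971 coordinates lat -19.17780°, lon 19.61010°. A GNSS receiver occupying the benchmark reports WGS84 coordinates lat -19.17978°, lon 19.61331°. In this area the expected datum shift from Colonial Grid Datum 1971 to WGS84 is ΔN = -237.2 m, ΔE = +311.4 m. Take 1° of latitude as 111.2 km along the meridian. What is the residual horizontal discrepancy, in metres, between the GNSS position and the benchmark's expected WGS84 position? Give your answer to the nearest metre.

31 m

Observed coordinate differences: Δφ = -0.00198°, Δλ = +0.00321°.
Converting to metres (1° lat = 111200 m, cos φ = 0.944504): observed ΔN = -220.2 m, observed ΔE = 337.1 m.
Subtracting the expected shift leaves a residual of -220.2 − (-237.2) = 17.0 m north and 337.1 − (311.4) = 25.7 m east.
Residual distance = √(17.0² + 25.7²) = 30.9 m.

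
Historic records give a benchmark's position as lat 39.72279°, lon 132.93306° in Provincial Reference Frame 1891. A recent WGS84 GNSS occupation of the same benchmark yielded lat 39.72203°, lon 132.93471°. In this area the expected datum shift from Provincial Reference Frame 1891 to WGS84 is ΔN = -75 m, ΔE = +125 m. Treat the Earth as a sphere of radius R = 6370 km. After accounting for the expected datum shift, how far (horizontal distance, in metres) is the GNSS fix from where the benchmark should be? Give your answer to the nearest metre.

Observed coordinate differences: Δφ = -0.00076°, Δλ = +0.00165°.
Converting to metres (1° lat = 111177 m, cos φ = 0.769145): observed ΔN = -84.5 m, observed ΔE = 141.1 m.
Subtracting the expected shift leaves a residual of -84.5 − (-75) = -9.5 m north and 141.1 − (125) = 16.1 m east.
Residual distance = √((-9.5)² + 16.1²) = 18.7 m.

19 m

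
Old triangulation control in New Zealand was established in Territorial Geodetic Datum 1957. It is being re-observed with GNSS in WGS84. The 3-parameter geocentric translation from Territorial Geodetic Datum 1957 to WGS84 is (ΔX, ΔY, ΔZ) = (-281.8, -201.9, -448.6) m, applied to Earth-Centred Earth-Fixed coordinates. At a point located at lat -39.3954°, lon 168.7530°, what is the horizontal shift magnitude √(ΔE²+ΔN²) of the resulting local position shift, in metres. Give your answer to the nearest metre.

320 m

At φ = -39.3954°, λ = 168.7530°: sin φ = -0.634668, cos φ = 0.772785, sin λ = 0.195039, cos λ = -0.980795.
ΔE = −sin λ·ΔX + cos λ·ΔY = −(0.195039)·(-281.8) + (-0.980795)·(-201.9) = 252.98 m.
ΔN = −sin φ cos λ·ΔX − sin φ sin λ·ΔY + cos φ·ΔZ = −(-0.634668)(-0.980795)(-281.8) − (-0.634668)(0.195039)(-201.9) + (0.772785)(-448.6) = -196.25 m.
Horizontal magnitude = √(ΔE² + ΔN²) = √(252.98² + (-196.25)²) = 320.18 m.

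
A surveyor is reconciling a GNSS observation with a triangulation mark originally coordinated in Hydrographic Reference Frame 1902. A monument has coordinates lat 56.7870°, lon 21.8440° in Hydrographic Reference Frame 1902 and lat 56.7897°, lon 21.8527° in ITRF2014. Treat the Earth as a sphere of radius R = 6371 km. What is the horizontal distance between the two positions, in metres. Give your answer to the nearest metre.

609 m

Δφ = 56.7897° − 56.7870° = +0.0027°; Δλ = 21.8527° − 21.8440° = +0.0087°.
1° along a meridian = πR/180 = 111195 m.
ΔN = Δφ × 111195 = 300.2 m; ΔE = Δλ × 111195 × cos(56.7870°) = +0.0087 × 111195 × 0.547753 = 529.9 m.
Distance = √(ΔE² + ΔN²) = √(529.9² + 300.2²) = 609.0 m.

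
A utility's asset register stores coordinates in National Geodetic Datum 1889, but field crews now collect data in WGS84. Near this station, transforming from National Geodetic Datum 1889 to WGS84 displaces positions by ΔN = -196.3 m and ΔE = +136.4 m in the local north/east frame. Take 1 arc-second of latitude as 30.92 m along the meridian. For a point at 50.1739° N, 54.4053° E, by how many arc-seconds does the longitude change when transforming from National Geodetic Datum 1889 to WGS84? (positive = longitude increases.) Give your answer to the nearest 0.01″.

Δλ = 6.89″

At latitude 50.1739°, cos φ = 0.640460.
1″ of longitude at this latitude = 30.92 × cos φ = 19.8030 m, so Δλ = 136.4 / 19.8030 = 6.888″.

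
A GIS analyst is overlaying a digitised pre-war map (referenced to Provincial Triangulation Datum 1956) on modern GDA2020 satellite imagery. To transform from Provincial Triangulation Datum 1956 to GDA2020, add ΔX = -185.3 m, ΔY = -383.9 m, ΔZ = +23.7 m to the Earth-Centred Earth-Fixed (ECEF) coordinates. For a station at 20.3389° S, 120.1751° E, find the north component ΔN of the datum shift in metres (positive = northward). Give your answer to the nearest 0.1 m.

At φ = -20.3389°, λ = 120.1751°: sin φ = -0.347572, cos φ = 0.937653, sin λ = 0.864493, cos λ = -0.502644.
ΔN = −sin φ cos λ·ΔX − sin φ sin λ·ΔY + cos φ·ΔZ = −(-0.347572)(-0.502644)(-185.3) − (-0.347572)(0.864493)(-383.9) + (0.937653)(23.7) = -60.76 m.

ΔN = -60.8 m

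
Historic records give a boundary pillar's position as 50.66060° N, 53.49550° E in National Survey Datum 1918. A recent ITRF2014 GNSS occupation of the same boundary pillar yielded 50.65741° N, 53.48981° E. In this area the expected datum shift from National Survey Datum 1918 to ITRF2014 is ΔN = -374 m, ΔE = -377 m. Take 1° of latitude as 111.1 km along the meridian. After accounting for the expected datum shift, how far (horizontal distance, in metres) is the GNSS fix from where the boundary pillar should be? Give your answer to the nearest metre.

31 m

Observed coordinate differences: Δφ = -0.00319°, Δλ = -0.00569°.
Converting to metres (1° lat = 111100 m, cos φ = 0.633913): observed ΔN = -354.4 m, observed ΔE = -400.7 m.
Subtracting the expected shift leaves a residual of -354.4 − (-374) = 19.6 m north and -400.7 − (-377) = -23.7 m east.
Residual distance = √(19.6² + (-23.7)²) = 30.8 m.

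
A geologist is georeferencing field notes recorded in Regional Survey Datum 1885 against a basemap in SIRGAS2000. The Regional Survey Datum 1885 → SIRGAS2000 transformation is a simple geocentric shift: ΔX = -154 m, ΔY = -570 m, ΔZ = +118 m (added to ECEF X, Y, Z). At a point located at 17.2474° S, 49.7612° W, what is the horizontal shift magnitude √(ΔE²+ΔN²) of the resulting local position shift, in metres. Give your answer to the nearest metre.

530 m

At φ = -17.2474°, λ = -49.7612°: sin φ = -0.296498, cos φ = 0.955033, sin λ = -0.763359, cos λ = 0.645975.
ΔE = −sin λ·ΔX + cos λ·ΔY = −(-0.763359)·(-154) + (0.645975)·(-570) = -485.76 m.
ΔN = −sin φ cos λ·ΔX − sin φ sin λ·ΔY + cos φ·ΔZ = −(-0.296498)(0.645975)(-154) − (-0.296498)(-0.763359)(-570) + (0.955033)(118) = 212.21 m.
Horizontal magnitude = √(ΔE² + ΔN²) = √((-485.76)² + 212.21²) = 530.09 m.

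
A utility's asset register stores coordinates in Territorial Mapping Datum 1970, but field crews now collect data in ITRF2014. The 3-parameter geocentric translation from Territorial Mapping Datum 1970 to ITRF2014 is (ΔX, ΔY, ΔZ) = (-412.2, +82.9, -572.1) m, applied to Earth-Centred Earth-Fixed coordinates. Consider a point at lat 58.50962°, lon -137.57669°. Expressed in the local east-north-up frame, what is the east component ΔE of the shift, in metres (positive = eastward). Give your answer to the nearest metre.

The local east axis at (φ, λ) is (−sin λ, cos λ, 0), so ΔE = −sin(-137.57669°)·(-412.2) + cos(-137.57669°)·82.9 = -339.27 m.

ΔE = -339 m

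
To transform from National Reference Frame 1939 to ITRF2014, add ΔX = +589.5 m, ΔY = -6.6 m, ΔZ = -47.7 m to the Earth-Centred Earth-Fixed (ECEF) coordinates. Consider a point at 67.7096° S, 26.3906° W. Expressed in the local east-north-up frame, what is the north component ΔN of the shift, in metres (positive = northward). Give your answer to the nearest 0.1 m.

ΔN = 473.2 m

The local north axis is (−sin φ cos λ, −sin φ sin λ, cos φ), giving ΔN = 488.605 + 2.714 − 18.093 = 473.23 m.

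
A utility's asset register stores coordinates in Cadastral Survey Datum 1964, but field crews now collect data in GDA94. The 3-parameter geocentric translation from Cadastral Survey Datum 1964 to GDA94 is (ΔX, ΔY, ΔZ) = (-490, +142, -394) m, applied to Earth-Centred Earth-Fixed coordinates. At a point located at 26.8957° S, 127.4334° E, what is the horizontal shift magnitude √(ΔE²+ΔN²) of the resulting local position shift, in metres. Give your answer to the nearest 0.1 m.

The local east axis at (φ, λ) is (−sin λ, cos λ, 0), so ΔE = −sin(127.4334°)·(-490) + cos(127.4334°)·142 = 302.78 m.
The local north axis is (−sin φ cos λ, −sin φ sin λ, cos φ), giving ΔN = 134.734 + 51.007 − 351.382 = -165.64 m.
Horizontal magnitude = √(ΔE² + ΔN²) = √(302.78² + (-165.64)²) = 345.12 m.

345.1 m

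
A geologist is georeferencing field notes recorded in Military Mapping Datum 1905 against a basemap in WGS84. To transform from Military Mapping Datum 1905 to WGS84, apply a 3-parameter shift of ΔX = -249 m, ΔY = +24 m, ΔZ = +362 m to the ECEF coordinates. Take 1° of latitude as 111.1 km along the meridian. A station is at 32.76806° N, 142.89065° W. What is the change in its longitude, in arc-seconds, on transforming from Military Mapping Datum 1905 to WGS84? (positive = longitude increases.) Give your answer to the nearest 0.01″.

sin φ = 0.541240, cos φ = 0.840868, sin λ = -0.603338, cos λ = -0.797485.
East component: ΔE = −sin λ·ΔX + cos λ·ΔY = −(-0.603338)(-249) + (-0.797485)(24) = -169.37 m.
1° of latitude spans 111100 m; at latitude φ, 1° of longitude spans that × cos φ = 93420.5 m, so Δλ = -169.37 / 93420.5 × 3600 = -6.527″.

Δλ = -6.53″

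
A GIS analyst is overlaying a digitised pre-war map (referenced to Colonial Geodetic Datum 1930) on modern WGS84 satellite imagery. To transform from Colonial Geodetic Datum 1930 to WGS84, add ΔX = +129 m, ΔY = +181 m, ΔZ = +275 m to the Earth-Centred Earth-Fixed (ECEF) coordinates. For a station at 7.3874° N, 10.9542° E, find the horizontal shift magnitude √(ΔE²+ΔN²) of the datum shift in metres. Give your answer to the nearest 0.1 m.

294.9 m

At φ = 7.3874°, λ = 10.9542°: sin φ = 0.128578, cos φ = 0.991699, sin λ = 0.190024, cos λ = 0.981779.
ΔE = −sin λ·ΔX + cos λ·ΔY = −(0.190024)·(129) + (0.981779)·(181) = 153.19 m.
ΔN = −sin φ cos λ·ΔX − sin φ sin λ·ΔY + cos φ·ΔZ = −(0.128578)(0.981779)(129) − (0.128578)(0.190024)(181) + (0.991699)(275) = 252.01 m.
Horizontal magnitude = √(ΔE² + ΔN²) = √(153.19² + 252.01²) = 294.92 m.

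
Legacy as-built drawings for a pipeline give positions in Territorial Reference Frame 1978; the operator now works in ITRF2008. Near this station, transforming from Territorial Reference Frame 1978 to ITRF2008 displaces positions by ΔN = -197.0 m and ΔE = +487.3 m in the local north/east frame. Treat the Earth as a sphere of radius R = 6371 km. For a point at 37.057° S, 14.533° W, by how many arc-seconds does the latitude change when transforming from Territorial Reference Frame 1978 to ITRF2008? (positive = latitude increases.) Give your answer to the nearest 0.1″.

Δφ = -6.4″

On a sphere of radius R, 1 rad of latitude = R, so Δφ = ΔN / R = -197.0 / 6371000 = -3.0921e-05 rad = -6.378″.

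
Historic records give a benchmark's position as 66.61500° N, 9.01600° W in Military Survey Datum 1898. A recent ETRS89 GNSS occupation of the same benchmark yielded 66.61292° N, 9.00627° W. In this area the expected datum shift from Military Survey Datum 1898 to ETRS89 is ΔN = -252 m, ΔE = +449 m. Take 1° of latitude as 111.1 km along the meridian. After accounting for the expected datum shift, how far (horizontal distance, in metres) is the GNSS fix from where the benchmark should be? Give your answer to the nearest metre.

Observed coordinate differences: Δφ = -0.00208°, Δλ = +0.00973°.
Converting to metres (1° lat = 111100 m, cos φ = 0.396908): observed ΔN = -231.1 m, observed ΔE = 429.1 m.
Subtracting the expected shift leaves a residual of -231.1 − (-252) = 20.9 m north and 429.1 − (449) = -19.9 m east.
Residual distance = √(20.9² + (-19.9)²) = 28.9 m.

29 m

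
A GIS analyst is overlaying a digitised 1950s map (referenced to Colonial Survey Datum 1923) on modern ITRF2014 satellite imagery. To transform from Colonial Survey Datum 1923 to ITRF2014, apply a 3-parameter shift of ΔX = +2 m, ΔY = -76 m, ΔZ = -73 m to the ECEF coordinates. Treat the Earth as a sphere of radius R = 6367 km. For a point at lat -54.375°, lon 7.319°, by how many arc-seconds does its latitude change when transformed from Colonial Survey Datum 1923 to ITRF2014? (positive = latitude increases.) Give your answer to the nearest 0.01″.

sin φ = -0.812847, cos φ = 0.582478, sin λ = 0.127394, cos λ = 0.991852.
North component: ΔN = −sin φ cos λ·ΔX − sin φ sin λ·ΔY + cos φ·ΔZ = −(-0.812847)(0.991852)(2) − (-0.812847)(0.127394)(-76) + (0.582478)(-73) = -48.78 m.
1° of latitude spans πR/180 = 111125 m, so Δφ = -48.78 / 111125 × 3600 = -1.580″.

Δφ = -1.58″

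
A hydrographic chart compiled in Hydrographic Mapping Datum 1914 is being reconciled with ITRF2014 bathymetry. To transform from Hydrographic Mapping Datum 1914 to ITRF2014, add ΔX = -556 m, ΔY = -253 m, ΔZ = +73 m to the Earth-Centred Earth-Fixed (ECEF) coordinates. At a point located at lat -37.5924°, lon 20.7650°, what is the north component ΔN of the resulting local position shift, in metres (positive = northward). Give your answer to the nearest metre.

The local north axis is (−sin φ cos λ, −sin φ sin λ, cos φ), giving ΔN = -317.150 − 54.719 + 57.843 = -314.03 m.

ΔN = -314 m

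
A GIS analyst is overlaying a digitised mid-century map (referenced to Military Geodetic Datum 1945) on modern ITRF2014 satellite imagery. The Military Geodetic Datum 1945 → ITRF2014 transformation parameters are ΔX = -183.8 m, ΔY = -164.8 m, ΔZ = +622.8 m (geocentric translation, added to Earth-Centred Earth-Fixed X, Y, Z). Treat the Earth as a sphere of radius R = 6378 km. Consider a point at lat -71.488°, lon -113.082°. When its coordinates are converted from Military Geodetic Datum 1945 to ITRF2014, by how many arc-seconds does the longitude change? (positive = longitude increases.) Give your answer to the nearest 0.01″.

Δλ = -10.64″

sin φ = -0.948257, cos φ = 0.317503, sin λ = -0.919945, cos λ = -0.392048.
East component: ΔE = −sin λ·ΔX + cos λ·ΔY = −(-0.919945)(-183.8) + (-0.392048)(-164.8) = -104.48 m.
1° of latitude spans πR/180 = 111317 m; at latitude φ, 1° of longitude spans that × cos φ = 35343.5 m, so Δλ = -104.48 / 35343.5 × 3600 = -10.642″.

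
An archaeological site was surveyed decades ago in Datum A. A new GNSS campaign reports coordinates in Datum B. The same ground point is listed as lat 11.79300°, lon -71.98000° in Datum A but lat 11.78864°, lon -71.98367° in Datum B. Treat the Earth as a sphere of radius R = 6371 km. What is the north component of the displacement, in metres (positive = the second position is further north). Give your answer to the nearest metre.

Δφ = 11.78864° − 11.79300° = -0.00436°; Δλ = -71.98367° − -71.98000° = -0.00367°.
1° along a meridian = πR/180 = 111195 m.
ΔN = Δφ × 111195 = -484.8 m; ΔE = Δλ × 111195 × cos(11.79300°) = -0.00367 × 111195 × 0.978892 = -399.5 m.

ΔN = -485 m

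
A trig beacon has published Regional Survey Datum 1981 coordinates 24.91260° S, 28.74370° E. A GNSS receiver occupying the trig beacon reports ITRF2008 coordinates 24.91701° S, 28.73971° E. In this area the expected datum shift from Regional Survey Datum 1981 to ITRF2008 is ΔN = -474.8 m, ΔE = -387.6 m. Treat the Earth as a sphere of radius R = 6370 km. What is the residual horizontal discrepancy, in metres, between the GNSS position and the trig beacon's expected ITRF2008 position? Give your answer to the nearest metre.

21 m

Observed coordinate differences: Δφ = -0.00441°, Δλ = -0.00399°.
Converting to metres (1° lat = 111177 m, cos φ = 0.906951): observed ΔN = -490.3 m, observed ΔE = -402.3 m.
Subtracting the expected shift leaves a residual of -490.3 − (-474.8) = -15.5 m north and -402.3 − (-387.6) = -14.7 m east.
Residual distance = √((-15.5)² + (-14.7)²) = 21.4 m.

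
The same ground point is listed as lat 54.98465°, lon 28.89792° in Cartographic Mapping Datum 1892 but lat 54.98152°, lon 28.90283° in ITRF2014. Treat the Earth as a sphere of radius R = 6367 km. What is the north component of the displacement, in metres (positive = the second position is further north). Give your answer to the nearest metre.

Δφ = 54.98152° − 54.98465° = -0.00313°; Δλ = 28.90283° − 28.89792° = +0.00491°.
1° along a meridian = πR/180 = 111125 m.
ΔN = Δφ × 111125 = -347.8 m; ΔE = Δλ × 111125 × cos(54.98465°) = +0.00491 × 111125 × 0.573796 = 313.1 m.

ΔN = -348 m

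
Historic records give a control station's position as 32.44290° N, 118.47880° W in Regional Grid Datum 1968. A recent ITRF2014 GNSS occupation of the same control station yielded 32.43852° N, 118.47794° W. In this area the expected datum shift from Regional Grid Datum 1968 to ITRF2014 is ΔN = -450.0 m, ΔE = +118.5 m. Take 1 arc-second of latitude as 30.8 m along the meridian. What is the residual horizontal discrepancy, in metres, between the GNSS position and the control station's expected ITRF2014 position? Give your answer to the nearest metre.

52 m

Observed coordinate differences: Δφ = -0.00438°, Δλ = +0.00086°.
Converting to metres (1° lat = 110880 m, cos φ = 0.843926): observed ΔN = -485.7 m, observed ΔE = 80.5 m.
Subtracting the expected shift leaves a residual of -485.7 − (-450.0) = -35.7 m north and 80.5 − (118.5) = -38.0 m east.
Residual distance = √((-35.7)² + (-38.0)²) = 52.1 m.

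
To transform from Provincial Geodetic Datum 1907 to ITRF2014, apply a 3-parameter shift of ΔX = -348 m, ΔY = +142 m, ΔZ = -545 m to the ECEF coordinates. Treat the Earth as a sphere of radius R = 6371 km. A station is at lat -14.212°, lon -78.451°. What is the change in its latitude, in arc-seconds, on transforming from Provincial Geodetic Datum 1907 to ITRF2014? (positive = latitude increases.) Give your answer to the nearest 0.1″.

Δφ = -18.8″

sin φ = -0.245510, cos φ = 0.969394, sin λ = -0.979754, cos λ = 0.200206.
North component: ΔN = −sin φ cos λ·ΔX − sin φ sin λ·ΔY + cos φ·ΔZ = −(-0.245510)(0.200206)(-348) − (-0.245510)(-0.979754)(142) + (0.969394)(-545) = -579.58 m.
1° of latitude spans πR/180 = 111195 m, so Δφ = -579.58 / 111195 × 3600 = -18.764″.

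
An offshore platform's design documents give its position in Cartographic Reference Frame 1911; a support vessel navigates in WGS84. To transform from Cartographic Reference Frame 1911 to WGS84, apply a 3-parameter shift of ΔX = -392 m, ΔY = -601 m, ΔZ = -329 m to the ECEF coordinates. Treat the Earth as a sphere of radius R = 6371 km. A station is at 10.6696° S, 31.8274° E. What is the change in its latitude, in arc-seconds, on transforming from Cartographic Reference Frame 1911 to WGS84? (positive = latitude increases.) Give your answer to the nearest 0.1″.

Δφ = -14.4″

sin φ = -0.185145, cos φ = 0.982711, sin λ = 0.527362, cos λ = 0.849641.
North component: ΔN = −sin φ cos λ·ΔX − sin φ sin λ·ΔY + cos φ·ΔZ = −(-0.185145)(0.849641)(-392) − (-0.185145)(0.527362)(-601) + (0.982711)(-329) = -443.66 m.
1° of latitude spans πR/180 = 111195 m, so Δφ = -443.66 / 111195 × 3600 = -14.364″.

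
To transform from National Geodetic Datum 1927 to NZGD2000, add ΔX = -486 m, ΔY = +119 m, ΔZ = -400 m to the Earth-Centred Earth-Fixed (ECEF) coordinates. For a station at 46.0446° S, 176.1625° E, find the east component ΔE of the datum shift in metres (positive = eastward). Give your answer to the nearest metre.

The local east axis at (φ, λ) is (−sin λ, cos λ, 0), so ΔE = −sin(176.1625°)·(-486) + cos(176.1625°)·119 = -86.21 m.

ΔE = -86 m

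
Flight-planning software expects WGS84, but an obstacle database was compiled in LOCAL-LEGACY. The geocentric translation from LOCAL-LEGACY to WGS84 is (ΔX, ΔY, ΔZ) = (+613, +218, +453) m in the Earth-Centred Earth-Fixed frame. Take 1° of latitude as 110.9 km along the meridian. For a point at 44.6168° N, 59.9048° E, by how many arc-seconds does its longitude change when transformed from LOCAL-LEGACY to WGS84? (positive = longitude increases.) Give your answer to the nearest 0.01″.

sin φ = 0.702362, cos φ = 0.711820, sin λ = 0.865193, cos λ = 0.501438.
East component: ΔE = −sin λ·ΔX + cos λ·ΔY = −(0.865193)(613) + (0.501438)(218) = -421.05 m.
1° of latitude spans 110900 m; at latitude φ, 1° of longitude spans that × cos φ = 78940.9 m, so Δλ = -421.05 / 78940.9 × 3600 = -19.201″.

Δλ = -19.20″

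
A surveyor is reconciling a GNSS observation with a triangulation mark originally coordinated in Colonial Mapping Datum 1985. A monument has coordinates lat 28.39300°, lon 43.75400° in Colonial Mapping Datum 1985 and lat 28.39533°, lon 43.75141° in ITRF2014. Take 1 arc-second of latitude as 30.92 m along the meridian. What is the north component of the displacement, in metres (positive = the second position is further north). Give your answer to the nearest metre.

ΔN = 259 m

Δφ = 28.39533° − 28.39300° = +0.00233°; Δλ = 43.75141° − 43.75400° = -0.00259°.
1° of latitude = 3600 × 30.92 = 111312 m.
ΔN = Δφ × 111312 = 259.4 m; ΔE = Δλ × 111312 × cos(28.39300°) = -0.00259 × 111312 × 0.879707 = -253.6 m.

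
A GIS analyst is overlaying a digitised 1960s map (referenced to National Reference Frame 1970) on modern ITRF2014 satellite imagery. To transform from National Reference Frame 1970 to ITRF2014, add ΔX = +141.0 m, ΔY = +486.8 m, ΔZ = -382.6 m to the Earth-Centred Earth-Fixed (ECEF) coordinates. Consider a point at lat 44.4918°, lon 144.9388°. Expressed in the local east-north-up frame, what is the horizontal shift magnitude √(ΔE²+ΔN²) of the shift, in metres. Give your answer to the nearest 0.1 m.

616.8 m

At φ = 44.4918°, λ = 144.9388°: sin φ = 0.700807, cos φ = 0.713351, sin λ = 0.574451, cos λ = -0.818539.
ΔE = −sin λ·ΔX + cos λ·ΔY = −(0.574451)·(141.0) + (-0.818539)·(486.8) = -479.46 m.
ΔN = −sin φ cos λ·ΔX − sin φ sin λ·ΔY + cos φ·ΔZ = −(0.700807)(-0.818539)(141.0) − (0.700807)(0.574451)(486.8) + (0.713351)(-382.6) = -388.02 m.
Horizontal magnitude = √(ΔE² + ΔN²) = √((-479.46)² + (-388.02)²) = 616.80 m.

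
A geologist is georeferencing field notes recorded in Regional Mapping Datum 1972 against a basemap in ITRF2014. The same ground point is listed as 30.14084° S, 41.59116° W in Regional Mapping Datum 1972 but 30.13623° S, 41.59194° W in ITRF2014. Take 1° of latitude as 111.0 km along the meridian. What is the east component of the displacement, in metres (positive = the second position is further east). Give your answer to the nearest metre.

Δφ = -30.13623° − -30.14084° = +0.00461°; Δλ = -41.59194° − -41.59116° = -0.00078°.
ΔN = Δφ × 111000 = 511.7 m; ΔE = Δλ × 111000 × cos(-30.14084°) = -0.00078 × 111000 × 0.864794 = -74.9 m.

ΔE = -75 m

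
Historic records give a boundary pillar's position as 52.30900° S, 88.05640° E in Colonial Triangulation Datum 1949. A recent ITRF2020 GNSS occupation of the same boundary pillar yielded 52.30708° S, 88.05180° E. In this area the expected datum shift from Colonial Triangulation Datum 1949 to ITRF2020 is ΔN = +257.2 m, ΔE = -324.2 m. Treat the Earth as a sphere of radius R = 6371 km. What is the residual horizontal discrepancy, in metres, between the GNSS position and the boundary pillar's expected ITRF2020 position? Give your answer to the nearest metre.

45 m

Observed coordinate differences: Δφ = +0.00192°, Δλ = -0.00460°.
Converting to metres (1° lat = 111195 m, cos φ = 0.611403): observed ΔN = 213.5 m, observed ΔE = -312.7 m.
Subtracting the expected shift leaves a residual of 213.5 − (257.2) = -43.7 m north and -312.7 − (-324.2) = 11.5 m east.
Residual distance = √((-43.7)² + 11.5²) = 45.2 m.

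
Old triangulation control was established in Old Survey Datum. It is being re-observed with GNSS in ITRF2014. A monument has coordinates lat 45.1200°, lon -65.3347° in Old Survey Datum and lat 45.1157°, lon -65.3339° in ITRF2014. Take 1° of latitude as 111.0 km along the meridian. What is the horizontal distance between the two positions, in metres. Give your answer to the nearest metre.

481 m

Δφ = 45.1157° − 45.1200° = -0.0043°; Δλ = -65.3339° − -65.3347° = +0.0008°.
ΔN = Δφ × 111000 = -477.3 m; ΔE = Δλ × 111000 × cos(45.1200°) = +0.0008 × 111000 × 0.705624 = 62.7 m.
Distance = √(ΔE² + ΔN²) = √(62.7² + (-477.3)²) = 481.4 m.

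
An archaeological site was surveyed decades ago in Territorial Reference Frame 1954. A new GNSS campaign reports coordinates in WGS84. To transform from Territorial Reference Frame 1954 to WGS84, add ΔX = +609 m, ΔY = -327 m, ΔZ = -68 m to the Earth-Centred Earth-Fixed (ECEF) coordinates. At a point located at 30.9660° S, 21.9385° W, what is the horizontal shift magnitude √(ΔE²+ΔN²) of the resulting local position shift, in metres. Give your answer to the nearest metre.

The local east axis at (φ, λ) is (−sin λ, cos λ, 0), so ΔE = −sin(-21.9385°)·609 + cos(-21.9385°)·(-327) = -75.79 m.
The local north axis is (−sin φ cos λ, −sin φ sin λ, cos φ), giving ΔN = 290.657 + 62.860 − 58.308 = 295.21 m.
Horizontal magnitude = √(ΔE² + ΔN²) = √((-75.79)² + 295.21²) = 304.78 m.

305 m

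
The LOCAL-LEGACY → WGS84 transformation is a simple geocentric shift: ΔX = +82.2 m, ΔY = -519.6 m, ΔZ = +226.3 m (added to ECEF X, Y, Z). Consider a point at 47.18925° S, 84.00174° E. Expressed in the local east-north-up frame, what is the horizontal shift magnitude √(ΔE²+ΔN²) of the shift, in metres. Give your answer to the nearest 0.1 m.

The local east axis at (φ, λ) is (−sin λ, cos λ, 0), so ΔE = −sin(84.00174°)·82.2 + cos(84.00174°)·(-519.6) = -136.05 m.
The local north axis is (−sin φ cos λ, −sin φ sin λ, cos φ), giving ΔN = 6.301 − 379.093 + 153.789 = -219.00 m.
Horizontal magnitude = √(ΔE² + ΔN²) = √((-136.05)² + (-219.00)²) = 257.82 m.

257.8 m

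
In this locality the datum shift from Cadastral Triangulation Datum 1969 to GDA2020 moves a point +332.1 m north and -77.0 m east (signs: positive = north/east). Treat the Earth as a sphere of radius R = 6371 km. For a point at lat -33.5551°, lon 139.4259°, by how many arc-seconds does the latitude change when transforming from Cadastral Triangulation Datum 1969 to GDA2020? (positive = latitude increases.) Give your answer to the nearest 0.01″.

On a sphere of radius R, 1 rad of latitude = R, so Δφ = ΔN / R = 332.1 / 6371000 = 5.2127e-05 rad = 10.752″.

Δφ = 10.75″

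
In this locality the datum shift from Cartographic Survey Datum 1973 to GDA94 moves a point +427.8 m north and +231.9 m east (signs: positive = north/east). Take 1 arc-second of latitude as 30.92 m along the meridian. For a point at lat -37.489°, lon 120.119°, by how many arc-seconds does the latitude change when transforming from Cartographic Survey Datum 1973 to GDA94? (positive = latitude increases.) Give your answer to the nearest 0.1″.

1″ of latitude = 30.92 m, so Δφ = 427.8 / 30.92 = 13.836″.

Δφ = 13.8″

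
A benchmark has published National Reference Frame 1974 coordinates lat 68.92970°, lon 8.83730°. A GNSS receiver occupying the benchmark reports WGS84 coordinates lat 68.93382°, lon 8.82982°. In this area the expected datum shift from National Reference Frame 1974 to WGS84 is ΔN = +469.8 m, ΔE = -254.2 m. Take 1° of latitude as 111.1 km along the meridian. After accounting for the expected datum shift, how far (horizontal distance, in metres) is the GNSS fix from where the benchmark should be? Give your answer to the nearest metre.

46 m

Observed coordinate differences: Δφ = +0.00412°, Δλ = -0.00748°.
Converting to metres (1° lat = 111100 m, cos φ = 0.359513): observed ΔN = 457.7 m, observed ΔE = -298.8 m.
Subtracting the expected shift leaves a residual of 457.7 − (469.8) = -12.1 m north and -298.8 − (-254.2) = -44.6 m east.
Residual distance = √((-12.1)² + (-44.6)²) = 46.2 m.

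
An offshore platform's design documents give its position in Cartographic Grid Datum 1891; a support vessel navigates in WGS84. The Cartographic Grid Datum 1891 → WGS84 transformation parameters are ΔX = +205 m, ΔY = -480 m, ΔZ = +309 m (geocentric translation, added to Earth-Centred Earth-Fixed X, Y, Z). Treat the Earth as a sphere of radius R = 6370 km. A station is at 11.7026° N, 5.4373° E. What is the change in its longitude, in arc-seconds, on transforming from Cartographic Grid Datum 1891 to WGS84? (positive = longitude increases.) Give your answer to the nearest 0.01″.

Δλ = -16.44″

sin φ = 0.202832, cos φ = 0.979214, sin λ = 0.094756, cos λ = 0.995500.
East component: ΔE = −sin λ·ΔX + cos λ·ΔY = −(0.094756)(205) + (0.995500)(-480) = -497.27 m.
1° of latitude spans πR/180 = 111177 m; at latitude φ, 1° of longitude spans that × cos φ = 108866.5 m, so Δλ = -497.27 / 108866.5 × 3600 = -16.444″.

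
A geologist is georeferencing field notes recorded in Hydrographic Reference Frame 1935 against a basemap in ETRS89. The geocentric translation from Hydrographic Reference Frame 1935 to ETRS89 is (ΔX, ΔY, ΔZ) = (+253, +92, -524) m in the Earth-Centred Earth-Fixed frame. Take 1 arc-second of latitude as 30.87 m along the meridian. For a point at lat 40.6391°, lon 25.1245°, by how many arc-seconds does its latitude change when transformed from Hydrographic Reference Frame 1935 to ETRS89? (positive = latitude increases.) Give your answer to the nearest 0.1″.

Δφ = -18.5″

sin φ = 0.651292, cos φ = 0.758827, sin λ = 0.424587, cos λ = 0.905387.
North component: ΔN = −sin φ cos λ·ΔX − sin φ sin λ·ΔY + cos φ·ΔZ = −(0.651292)(0.905387)(253) − (0.651292)(0.424587)(92) + (0.758827)(-524) = -572.25 m.
1° of latitude spans 3600 × 30.87 = 111132 m, so Δφ = -572.25 / 111132 × 3600 = -18.538″.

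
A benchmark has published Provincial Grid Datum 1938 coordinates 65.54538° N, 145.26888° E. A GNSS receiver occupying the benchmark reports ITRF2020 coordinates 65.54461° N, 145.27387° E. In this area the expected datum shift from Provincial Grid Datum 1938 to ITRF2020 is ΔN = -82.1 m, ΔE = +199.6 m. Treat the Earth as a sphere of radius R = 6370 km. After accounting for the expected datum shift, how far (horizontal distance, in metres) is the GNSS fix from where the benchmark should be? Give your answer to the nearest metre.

30 m

Observed coordinate differences: Δφ = -0.00077°, Δλ = +0.00499°.
Converting to metres (1° lat = 111177 m, cos φ = 0.413972): observed ΔN = -85.6 m, observed ΔE = 229.7 m.
Subtracting the expected shift leaves a residual of -85.6 − (-82.1) = -3.5 m north and 229.7 − (199.6) = 30.1 m east.
Residual distance = √((-3.5)² + 30.1²) = 30.3 m.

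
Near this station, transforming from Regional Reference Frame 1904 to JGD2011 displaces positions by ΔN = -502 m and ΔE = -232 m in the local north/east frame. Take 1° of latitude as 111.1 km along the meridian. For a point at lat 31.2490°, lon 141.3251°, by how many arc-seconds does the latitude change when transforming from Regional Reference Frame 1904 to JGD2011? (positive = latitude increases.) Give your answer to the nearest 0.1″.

Δφ = -16.3″

1° of latitude = 111.1 km, so Δφ = -502.0 / 111100 = -0.0045185° = -16.266″.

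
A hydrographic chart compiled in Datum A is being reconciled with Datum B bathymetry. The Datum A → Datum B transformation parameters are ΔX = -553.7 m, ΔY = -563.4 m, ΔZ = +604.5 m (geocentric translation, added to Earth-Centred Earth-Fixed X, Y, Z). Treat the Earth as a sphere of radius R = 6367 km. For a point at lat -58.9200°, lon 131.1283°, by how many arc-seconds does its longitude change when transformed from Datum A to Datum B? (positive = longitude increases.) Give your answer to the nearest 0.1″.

Δλ = 49.4″

sin φ = -0.856447, cos φ = 0.516234, sin λ = 0.753239, cos λ = -0.657747.
East component: ΔE = −sin λ·ΔX + cos λ·ΔY = −(0.753239)(-553.7) + (-0.657747)(-563.4) = 787.64 m.
1° of latitude spans πR/180 = 111125 m; at latitude φ, 1° of longitude spans that × cos φ = 57366.6 m, so Δλ = 787.64 / 57366.6 × 3600 = 49.428″.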